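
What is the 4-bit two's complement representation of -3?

1. Binary of +3:  0011
2. Invert bits:     1100
3. Add 1:           1101

Answer: 1101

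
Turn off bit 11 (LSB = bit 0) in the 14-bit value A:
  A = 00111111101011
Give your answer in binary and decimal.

Mask = ~(1 << 11) = 11011111111111
Bit 11 of A is 1, so AND-ing with the mask clears it to 0.
  00111111101011
& 11011111111111
----------------
  00011111101011

Answer: 00011111101011 (2027)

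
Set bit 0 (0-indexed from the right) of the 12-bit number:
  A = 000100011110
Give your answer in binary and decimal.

Mask = 1 << 0 = 000000000001
Bit 0 of A is 0, so OR-ing with the mask flips it to 1.
  000100011110
| 000000000001
--------------
  000100011111

Answer: 000100011111 (287)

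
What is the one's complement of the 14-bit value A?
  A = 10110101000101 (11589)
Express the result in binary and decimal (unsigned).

Flip each bit (0->1, 1->0):
  10110101000101
  01001010111010

Answer: 01001010111010 (4794)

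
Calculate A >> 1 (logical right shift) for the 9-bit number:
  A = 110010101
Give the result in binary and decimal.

Logical shift right by 1: drop the bottom 1 bit(s), prepend 1 zero(s) on the left.
  110010101  ->  keep [11001010], discard [1], prepend 0
= 011001010

Answer: 011001010 (202)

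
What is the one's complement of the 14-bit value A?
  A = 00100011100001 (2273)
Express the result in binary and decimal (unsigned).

Flip each bit (0->1, 1->0):
  00100011100001
  11011100011110

Answer: 11011100011110 (14110)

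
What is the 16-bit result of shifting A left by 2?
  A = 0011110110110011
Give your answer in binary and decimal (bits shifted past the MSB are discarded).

Shift left by 2: drop the top 2 bit(s), append 2 zero(s) on the right.
  0011110110110011  ->  discard [00], keep [11110110110011], append 00
= 1111011011001100

Answer: 1111011011001100 (63180)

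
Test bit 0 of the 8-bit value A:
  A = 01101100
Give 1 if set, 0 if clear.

Bit 0 is the 1st from the right.
  01101100
         ^
That bit is 0.

Answer: 0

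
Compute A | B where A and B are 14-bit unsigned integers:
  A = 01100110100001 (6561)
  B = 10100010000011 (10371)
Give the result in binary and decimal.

Apply | to each column (1 where either bit is 1):
  01100110100001
| 10100010000011
----------------
  11100110100011

Answer: 11100110100011 (14755)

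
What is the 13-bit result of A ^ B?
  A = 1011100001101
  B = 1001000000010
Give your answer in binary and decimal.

Apply ^ to each column (1 where bits differ):
  1011100001101
^ 1001000000010
---------------
  0010100001111

Answer: 0010100001111 (1295)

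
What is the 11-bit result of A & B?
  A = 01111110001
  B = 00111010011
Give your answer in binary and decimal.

Apply & to each column (1 only where both bits are 1):
  01111110001
& 00111010011
-------------
  00111010001

Answer: 00111010001 (465)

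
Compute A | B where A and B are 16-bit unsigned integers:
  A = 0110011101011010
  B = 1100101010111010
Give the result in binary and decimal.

Apply | to each column (1 where either bit is 1):
  0110011101011010
| 1100101010111010
------------------
  1110111111111010

Answer: 1110111111111010 (61434)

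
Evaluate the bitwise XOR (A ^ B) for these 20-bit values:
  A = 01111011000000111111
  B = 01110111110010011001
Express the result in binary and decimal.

Apply ^ to each column (1 where bits differ):
  01111011000000111111
^ 01110111110010011001
----------------------
  00001100110010100110

Answer: 00001100110010100110 (52390)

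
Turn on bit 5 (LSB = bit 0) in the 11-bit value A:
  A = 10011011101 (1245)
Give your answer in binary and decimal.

Mask = 1 << 5 = 00000100000
Bit 5 of A is 0, so OR-ing with the mask flips it to 1.
  10011011101
| 00000100000
-------------
  10011111101

Answer: 10011111101 (1277)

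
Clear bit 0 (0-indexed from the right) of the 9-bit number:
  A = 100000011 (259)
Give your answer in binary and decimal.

Mask = ~(1 << 0) = 111111110
Bit 0 of A is 1, so AND-ing with the mask clears it to 0.
  100000011
& 111111110
-----------
  100000010

Answer: 100000010 (258)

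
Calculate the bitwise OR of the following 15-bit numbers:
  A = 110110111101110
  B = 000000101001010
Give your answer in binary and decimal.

Apply | to each column (1 where either bit is 1):
  110110111101110
| 000000101001010
-----------------
  110110111101110

Answer: 110110111101110 (28142)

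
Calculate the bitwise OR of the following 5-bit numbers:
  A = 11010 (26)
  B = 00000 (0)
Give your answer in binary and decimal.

Apply | to each column (1 where either bit is 1):
  11010
| 00000
-------
  11010

Answer: 11010 (26)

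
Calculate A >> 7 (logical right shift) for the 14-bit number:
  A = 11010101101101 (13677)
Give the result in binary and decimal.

Logical shift right by 7: drop the bottom 7 bit(s), prepend 7 zero(s) on the left.
  11010101101101  ->  keep [1101010], discard [1101101], prepend 0000000
= 00000001101010

Answer: 00000001101010 (106)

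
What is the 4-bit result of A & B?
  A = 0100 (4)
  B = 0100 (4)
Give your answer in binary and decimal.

Apply & to each column (1 only where both bits are 1):
  0100
& 0100
------
  0100

Answer: 0100 (4)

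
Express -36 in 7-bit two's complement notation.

1. Binary of +36:  0100100
2. Invert bits:     1011011
3. Add 1:           1011100

Answer: 1011100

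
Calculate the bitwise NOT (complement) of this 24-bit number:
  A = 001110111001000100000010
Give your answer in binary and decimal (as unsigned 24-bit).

Flip each bit (0->1, 1->0):
  001110111001000100000010
  110001000110111011111101

Answer: 110001000110111011111101 (12873469)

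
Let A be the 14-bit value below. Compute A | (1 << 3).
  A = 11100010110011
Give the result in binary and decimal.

Mask = 1 << 3 = 00000000001000
Bit 3 of A is 0, so OR-ing with the mask flips it to 1.
  11100010110011
| 00000000001000
----------------
  11100010111011

Answer: 11100010111011 (14523)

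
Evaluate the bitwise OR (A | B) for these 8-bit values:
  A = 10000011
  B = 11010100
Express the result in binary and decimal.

Apply | to each column (1 where either bit is 1):
  10000011
| 11010100
----------
  11010111

Answer: 11010111 (215)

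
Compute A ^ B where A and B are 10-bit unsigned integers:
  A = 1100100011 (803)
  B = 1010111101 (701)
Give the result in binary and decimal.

Apply ^ to each column (1 where bits differ):
  1100100011
^ 1010111101
------------
  0110011110

Answer: 0110011110 (414)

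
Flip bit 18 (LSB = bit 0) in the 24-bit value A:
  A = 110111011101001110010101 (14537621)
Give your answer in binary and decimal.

Mask = 1 << 18 = 000001000000000000000000
Bit 18 of A is 1; XOR with the mask flips it to 0.
  110111011101001110010101
^ 000001000000000000000000
--------------------------
  110110011101001110010101

Answer: 110110011101001110010101 (14275477)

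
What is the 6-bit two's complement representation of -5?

1. Binary of +5:  000101
2. Invert bits:     111010
3. Add 1:           111011

Answer: 111011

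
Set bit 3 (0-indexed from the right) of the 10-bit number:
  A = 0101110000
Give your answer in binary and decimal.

Mask = 1 << 3 = 0000001000
Bit 3 of A is 0, so OR-ing with the mask flips it to 1.
  0101110000
| 0000001000
------------
  0101111000

Answer: 0101111000 (376)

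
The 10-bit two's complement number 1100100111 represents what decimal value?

MSB is 1, so the value is negative. Find the magnitude:
1. Invert bits:  0011011000
2. Add 1:        0011011001  = 217
3. Apply sign:   -217

Answer: -217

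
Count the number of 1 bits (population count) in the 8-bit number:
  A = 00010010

00010010
1-bits at positions (from bit 0 = LSB): 1, 4
Count = 2

Answer: 2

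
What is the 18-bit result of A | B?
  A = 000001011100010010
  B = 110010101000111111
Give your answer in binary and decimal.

Apply | to each column (1 where either bit is 1):
  000001011100010010
| 110010101000111111
--------------------
  110011111100111111

Answer: 110011111100111111 (212799)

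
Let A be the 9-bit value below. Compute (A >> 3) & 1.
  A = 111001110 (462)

Bit 3 is the 4th from the right.
  111001110
       ^
That bit is 1.

Answer: 1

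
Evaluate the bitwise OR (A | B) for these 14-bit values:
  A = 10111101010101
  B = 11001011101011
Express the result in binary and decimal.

Apply | to each column (1 where either bit is 1):
  10111101010101
| 11001011101011
----------------
  11111111111111

Answer: 11111111111111 (16383)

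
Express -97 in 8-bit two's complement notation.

1. Binary of +97:  01100001
2. Invert bits:     10011110
3. Add 1:           10011111

Answer: 10011111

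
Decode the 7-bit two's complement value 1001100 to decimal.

MSB is 1, so the value is negative. Find the magnitude:
1. Invert bits:  0110011
2. Add 1:        0110100  = 52
3. Apply sign:   -52

Answer: -52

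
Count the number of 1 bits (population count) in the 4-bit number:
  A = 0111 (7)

0111
1-bits at positions (from bit 0 = LSB): 0, 1, 2
Count = 3

Answer: 3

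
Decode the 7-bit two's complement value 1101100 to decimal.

MSB is 1, so the value is negative. Find the magnitude:
1. Invert bits:  0010011
2. Add 1:        0010100  = 20
3. Apply sign:   -20

Answer: -20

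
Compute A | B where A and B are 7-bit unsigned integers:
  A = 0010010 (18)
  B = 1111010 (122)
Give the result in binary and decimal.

Apply | to each column (1 where either bit is 1):
  0010010
| 1111010
---------
  1111010

Answer: 1111010 (122)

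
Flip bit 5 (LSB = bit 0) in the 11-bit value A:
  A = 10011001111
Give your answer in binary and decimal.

Mask = 1 << 5 = 00000100000
Bit 5 of A is 0; XOR with the mask flips it to 1.
  10011001111
^ 00000100000
-------------
  10011101111

Answer: 10011101111 (1263)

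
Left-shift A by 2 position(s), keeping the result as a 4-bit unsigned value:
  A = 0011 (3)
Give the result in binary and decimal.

Shift left by 2: drop the top 2 bit(s), append 2 zero(s) on the right.
  0011  ->  discard [00], keep [11], append 00
= 1100

Answer: 1100 (12)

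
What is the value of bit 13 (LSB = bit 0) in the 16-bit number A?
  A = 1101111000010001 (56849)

Bit 13 is the 14th from the right.
  1101111000010001
    ^
That bit is 0.

Answer: 0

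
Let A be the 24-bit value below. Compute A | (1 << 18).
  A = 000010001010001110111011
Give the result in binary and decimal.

Mask = 1 << 18 = 000001000000000000000000
Bit 18 of A is 0, so OR-ing with the mask flips it to 1.
  000010001010001110111011
| 000001000000000000000000
--------------------------
  000011001010001110111011

Answer: 000011001010001110111011 (828347)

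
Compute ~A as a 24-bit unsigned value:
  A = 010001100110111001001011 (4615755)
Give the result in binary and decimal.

Flip each bit (0->1, 1->0):
  010001100110111001001011
  101110011001000110110100

Answer: 101110011001000110110100 (12161460)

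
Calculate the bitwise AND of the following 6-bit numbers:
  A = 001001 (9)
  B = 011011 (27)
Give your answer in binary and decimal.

Apply & to each column (1 only where both bits are 1):
  001001
& 011011
--------
  001001

Answer: 001001 (9)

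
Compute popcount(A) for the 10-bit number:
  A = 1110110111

1110110111
1-bits at positions (from bit 0 = LSB): 0, 1, 2, 4, 5, 7, 8, 9
Count = 8

Answer: 8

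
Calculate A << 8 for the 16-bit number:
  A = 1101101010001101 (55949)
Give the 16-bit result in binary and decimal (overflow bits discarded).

Shift left by 8: drop the top 8 bit(s), append 8 zero(s) on the right.
  1101101010001101  ->  discard [11011010], keep [10001101], append 00000000
= 1000110100000000

Answer: 1000110100000000 (36096)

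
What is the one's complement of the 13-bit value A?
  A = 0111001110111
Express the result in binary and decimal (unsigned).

Flip each bit (0->1, 1->0):
  0111001110111
  1000110001000

Answer: 1000110001000 (4488)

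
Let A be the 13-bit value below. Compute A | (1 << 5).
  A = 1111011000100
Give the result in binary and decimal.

Mask = 1 << 5 = 0000000100000
Bit 5 of A is 0, so OR-ing with the mask flips it to 1.
  1111011000100
| 0000000100000
---------------
  1111011100100

Answer: 1111011100100 (7908)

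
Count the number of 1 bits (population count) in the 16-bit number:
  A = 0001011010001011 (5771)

0001011010001011
1-bits at positions (from bit 0 = LSB): 0, 1, 3, 7, 9, 10, 12
Count = 7

Answer: 7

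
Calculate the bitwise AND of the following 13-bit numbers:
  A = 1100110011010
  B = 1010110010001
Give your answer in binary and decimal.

Apply & to each column (1 only where both bits are 1):
  1100110011010
& 1010110010001
---------------
  1000110010000

Answer: 1000110010000 (4496)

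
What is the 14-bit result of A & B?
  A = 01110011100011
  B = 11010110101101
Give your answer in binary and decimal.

Apply & to each column (1 only where both bits are 1):
  01110011100011
& 11010110101101
----------------
  01010010100001

Answer: 01010010100001 (5281)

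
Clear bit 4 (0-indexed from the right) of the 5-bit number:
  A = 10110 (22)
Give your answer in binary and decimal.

Mask = ~(1 << 4) = 01111
Bit 4 of A is 1, so AND-ing with the mask clears it to 0.
  10110
& 01111
-------
  00110

Answer: 00110 (6)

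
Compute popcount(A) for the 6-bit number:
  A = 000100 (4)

000100
1-bits at positions (from bit 0 = LSB): 2
Count = 1

Answer: 1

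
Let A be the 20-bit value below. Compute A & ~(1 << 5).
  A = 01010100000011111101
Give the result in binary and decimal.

Mask = ~(1 << 5) = 11111111111111011111
Bit 5 of A is 1, so AND-ing with the mask clears it to 0.
  01010100000011111101
& 11111111111111011111
----------------------
  01010100000011011101

Answer: 01010100000011011101 (344285)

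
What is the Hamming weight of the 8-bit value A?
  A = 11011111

11011111
1-bits at positions (from bit 0 = LSB): 0, 1, 2, 3, 4, 6, 7
Count = 7

Answer: 7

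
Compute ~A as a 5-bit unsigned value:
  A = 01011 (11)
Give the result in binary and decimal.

Flip each bit (0->1, 1->0):
  01011
  10100

Answer: 10100 (20)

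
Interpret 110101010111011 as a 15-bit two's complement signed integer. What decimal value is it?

MSB is 1, so the value is negative. Find the magnitude:
1. Invert bits:  001010101000100
2. Add 1:        001010101000101  = 5445
3. Apply sign:   -5445

Answer: -5445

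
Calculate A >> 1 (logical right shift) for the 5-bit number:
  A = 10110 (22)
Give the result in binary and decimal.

Logical shift right by 1: drop the bottom 1 bit(s), prepend 1 zero(s) on the left.
  10110  ->  keep [1011], discard [0], prepend 0
= 01011

Answer: 01011 (11)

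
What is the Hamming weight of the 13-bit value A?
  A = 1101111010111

1101111010111
1-bits at positions (from bit 0 = LSB): 0, 1, 2, 4, 6, 7, 8, 9, 11, 12
Count = 10

Answer: 10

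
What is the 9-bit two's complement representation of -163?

1. Binary of +163:  010100011
2. Invert bits:     101011100
3. Add 1:           101011101

Answer: 101011101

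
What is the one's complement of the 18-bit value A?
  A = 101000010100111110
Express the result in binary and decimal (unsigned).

Flip each bit (0->1, 1->0):
  101000010100111110
  010111101011000001

Answer: 010111101011000001 (96961)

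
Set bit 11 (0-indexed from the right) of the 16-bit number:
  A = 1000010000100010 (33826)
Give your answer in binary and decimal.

Mask = 1 << 11 = 0000100000000000
Bit 11 of A is 0, so OR-ing with the mask flips it to 1.
  1000010000100010
| 0000100000000000
------------------
  1000110000100010

Answer: 1000110000100010 (35874)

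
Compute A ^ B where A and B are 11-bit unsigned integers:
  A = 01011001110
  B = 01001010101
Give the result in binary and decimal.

Apply ^ to each column (1 where bits differ):
  01011001110
^ 01001010101
-------------
  00010011011

Answer: 00010011011 (155)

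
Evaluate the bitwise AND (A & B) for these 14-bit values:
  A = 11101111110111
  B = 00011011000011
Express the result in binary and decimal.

Apply & to each column (1 only where both bits are 1):
  11101111110111
& 00011011000011
----------------
  00001011000011

Answer: 00001011000011 (707)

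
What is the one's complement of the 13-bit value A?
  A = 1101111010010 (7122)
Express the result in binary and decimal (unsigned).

Flip each bit (0->1, 1->0):
  1101111010010
  0010000101101

Answer: 0010000101101 (1069)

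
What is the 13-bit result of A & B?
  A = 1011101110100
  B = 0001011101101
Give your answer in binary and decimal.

Apply & to each column (1 only where both bits are 1):
  1011101110100
& 0001011101101
---------------
  0001001100100

Answer: 0001001100100 (612)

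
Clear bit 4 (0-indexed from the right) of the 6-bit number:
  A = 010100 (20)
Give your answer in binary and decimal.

Mask = ~(1 << 4) = 101111
Bit 4 of A is 1, so AND-ing with the mask clears it to 0.
  010100
& 101111
--------
  000100

Answer: 000100 (4)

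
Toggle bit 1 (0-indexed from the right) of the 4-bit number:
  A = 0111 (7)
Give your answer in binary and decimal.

Mask = 1 << 1 = 0010
Bit 1 of A is 1; XOR with the mask flips it to 0.
  0111
^ 0010
------
  0101

Answer: 0101 (5)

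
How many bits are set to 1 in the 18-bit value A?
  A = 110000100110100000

110000100110100000
1-bits at positions (from bit 0 = LSB): 5, 7, 8, 11, 16, 17
Count = 6

Answer: 6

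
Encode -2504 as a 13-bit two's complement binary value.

1. Binary of +2504:  0100111001000
2. Invert bits:     1011000110111
3. Add 1:           1011000111000

Answer: 1011000111000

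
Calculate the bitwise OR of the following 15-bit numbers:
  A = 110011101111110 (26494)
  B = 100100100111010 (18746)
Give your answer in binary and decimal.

Apply | to each column (1 where either bit is 1):
  110011101111110
| 100100100111010
-----------------
  110111101111110

Answer: 110111101111110 (28542)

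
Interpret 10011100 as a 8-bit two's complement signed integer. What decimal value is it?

MSB is 1, so the value is negative. Find the magnitude:
1. Invert bits:  01100011
2. Add 1:        01100100  = 100
3. Apply sign:   -100

Answer: -100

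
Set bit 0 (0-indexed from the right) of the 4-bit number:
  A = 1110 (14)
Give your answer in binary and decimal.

Mask = 1 << 0 = 0001
Bit 0 of A is 0, so OR-ing with the mask flips it to 1.
  1110
| 0001
------
  1111

Answer: 1111 (15)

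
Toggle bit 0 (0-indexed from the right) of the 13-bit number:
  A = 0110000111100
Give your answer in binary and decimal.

Mask = 1 << 0 = 0000000000001
Bit 0 of A is 0; XOR with the mask flips it to 1.
  0110000111100
^ 0000000000001
---------------
  0110000111101

Answer: 0110000111101 (3133)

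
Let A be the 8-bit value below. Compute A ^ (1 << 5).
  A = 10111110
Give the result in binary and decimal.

Mask = 1 << 5 = 00100000
Bit 5 of A is 1; XOR with the mask flips it to 0.
  10111110
^ 00100000
----------
  10011110

Answer: 10011110 (158)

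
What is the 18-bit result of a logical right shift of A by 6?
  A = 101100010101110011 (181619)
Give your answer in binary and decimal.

Logical shift right by 6: drop the bottom 6 bit(s), prepend 6 zero(s) on the left.
  101100010101110011  ->  keep [101100010101], discard [110011], prepend 000000
= 000000101100010101

Answer: 000000101100010101 (2837)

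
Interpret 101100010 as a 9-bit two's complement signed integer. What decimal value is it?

MSB is 1, so the value is negative. Find the magnitude:
1. Invert bits:  010011101
2. Add 1:        010011110  = 158
3. Apply sign:   -158

Answer: -158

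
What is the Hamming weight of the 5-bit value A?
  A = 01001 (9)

01001
1-bits at positions (from bit 0 = LSB): 0, 3
Count = 2

Answer: 2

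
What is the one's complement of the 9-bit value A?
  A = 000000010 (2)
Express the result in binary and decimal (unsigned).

Flip each bit (0->1, 1->0):
  000000010
  111111101

Answer: 111111101 (509)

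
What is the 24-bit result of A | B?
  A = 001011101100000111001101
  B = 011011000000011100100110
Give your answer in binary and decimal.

Apply | to each column (1 where either bit is 1):
  001011101100000111001101
| 011011000000011100100110
--------------------------
  011011101100011111101111

Answer: 011011101100011111101111 (7260143)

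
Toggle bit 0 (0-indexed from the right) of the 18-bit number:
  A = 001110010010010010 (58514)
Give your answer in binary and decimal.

Mask = 1 << 0 = 000000000000000001
Bit 0 of A is 0; XOR with the mask flips it to 1.
  001110010010010010
^ 000000000000000001
--------------------
  001110010010010011

Answer: 001110010010010011 (58515)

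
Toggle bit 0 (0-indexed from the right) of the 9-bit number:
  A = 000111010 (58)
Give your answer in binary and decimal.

Mask = 1 << 0 = 000000001
Bit 0 of A is 0; XOR with the mask flips it to 1.
  000111010
^ 000000001
-----------
  000111011

Answer: 000111011 (59)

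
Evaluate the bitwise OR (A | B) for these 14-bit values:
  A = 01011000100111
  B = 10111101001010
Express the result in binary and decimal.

Apply | to each column (1 where either bit is 1):
  01011000100111
| 10111101001010
----------------
  11111101101111

Answer: 11111101101111 (16239)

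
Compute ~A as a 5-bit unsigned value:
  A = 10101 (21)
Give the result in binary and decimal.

Flip each bit (0->1, 1->0):
  10101
  01010

Answer: 01010 (10)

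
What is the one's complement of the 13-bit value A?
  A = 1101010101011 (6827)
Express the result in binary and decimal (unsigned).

Flip each bit (0->1, 1->0):
  1101010101011
  0010101010100

Answer: 0010101010100 (1364)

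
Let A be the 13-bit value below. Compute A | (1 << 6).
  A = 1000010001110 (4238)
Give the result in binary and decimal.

Mask = 1 << 6 = 0000001000000
Bit 6 of A is 0, so OR-ing with the mask flips it to 1.
  1000010001110
| 0000001000000
---------------
  1000011001110

Answer: 1000011001110 (4302)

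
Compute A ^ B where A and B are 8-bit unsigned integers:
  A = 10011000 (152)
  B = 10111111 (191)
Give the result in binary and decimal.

Apply ^ to each column (1 where bits differ):
  10011000
^ 10111111
----------
  00100111

Answer: 00100111 (39)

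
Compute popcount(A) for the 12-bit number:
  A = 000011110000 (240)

000011110000
1-bits at positions (from bit 0 = LSB): 4, 5, 6, 7
Count = 4

Answer: 4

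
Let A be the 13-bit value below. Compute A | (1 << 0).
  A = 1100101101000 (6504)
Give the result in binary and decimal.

Mask = 1 << 0 = 0000000000001
Bit 0 of A is 0, so OR-ing with the mask flips it to 1.
  1100101101000
| 0000000000001
---------------
  1100101101001

Answer: 1100101101001 (6505)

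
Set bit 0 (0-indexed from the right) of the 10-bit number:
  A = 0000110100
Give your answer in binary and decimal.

Mask = 1 << 0 = 0000000001
Bit 0 of A is 0, so OR-ing with the mask flips it to 1.
  0000110100
| 0000000001
------------
  0000110101

Answer: 0000110101 (53)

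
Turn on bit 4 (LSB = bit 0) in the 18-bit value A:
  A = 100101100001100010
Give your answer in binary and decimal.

Mask = 1 << 4 = 000000000000010000
Bit 4 of A is 0, so OR-ing with the mask flips it to 1.
  100101100001100010
| 000000000000010000
--------------------
  100101100001110010

Answer: 100101100001110010 (153714)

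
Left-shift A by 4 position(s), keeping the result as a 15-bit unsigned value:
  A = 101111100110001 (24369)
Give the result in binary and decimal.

Shift left by 4: drop the top 4 bit(s), append 4 zero(s) on the right.
  101111100110001  ->  discard [1011], keep [11100110001], append 0000
= 111001100010000

Answer: 111001100010000 (29456)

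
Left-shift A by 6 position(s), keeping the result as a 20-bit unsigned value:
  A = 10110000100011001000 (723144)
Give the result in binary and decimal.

Shift left by 6: drop the top 6 bit(s), append 6 zero(s) on the right.
  10110000100011001000  ->  discard [101100], keep [00100011001000], append 000000
= 00100011001000000000

Answer: 00100011001000000000 (143872)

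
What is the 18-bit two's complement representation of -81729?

1. Binary of +81729:  010011111101000001
2. Invert bits:     101100000010111110
3. Add 1:           101100000010111111

Answer: 101100000010111111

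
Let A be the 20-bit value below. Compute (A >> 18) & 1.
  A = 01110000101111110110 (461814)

Bit 18 is the 19th from the right.
  01110000101111110110
   ^
That bit is 1.

Answer: 1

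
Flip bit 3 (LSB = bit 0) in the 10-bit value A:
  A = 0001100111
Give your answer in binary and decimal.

Mask = 1 << 3 = 0000001000
Bit 3 of A is 0; XOR with the mask flips it to 1.
  0001100111
^ 0000001000
------------
  0001101111

Answer: 0001101111 (111)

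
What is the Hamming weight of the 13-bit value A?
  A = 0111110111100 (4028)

0111110111100
1-bits at positions (from bit 0 = LSB): 2, 3, 4, 5, 7, 8, 9, 10, 11
Count = 9

Answer: 9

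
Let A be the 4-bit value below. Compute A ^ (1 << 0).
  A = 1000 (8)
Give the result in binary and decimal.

Mask = 1 << 0 = 0001
Bit 0 of A is 0; XOR with the mask flips it to 1.
  1000
^ 0001
------
  1001

Answer: 1001 (9)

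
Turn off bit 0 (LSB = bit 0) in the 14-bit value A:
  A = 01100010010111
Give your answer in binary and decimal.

Mask = ~(1 << 0) = 11111111111110
Bit 0 of A is 1, so AND-ing with the mask clears it to 0.
  01100010010111
& 11111111111110
----------------
  01100010010110

Answer: 01100010010110 (6294)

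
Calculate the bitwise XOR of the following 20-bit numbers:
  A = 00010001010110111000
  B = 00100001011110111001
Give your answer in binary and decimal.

Apply ^ to each column (1 where bits differ):
  00010001010110111000
^ 00100001011110111001
----------------------
  00110000001000000001

Answer: 00110000001000000001 (197121)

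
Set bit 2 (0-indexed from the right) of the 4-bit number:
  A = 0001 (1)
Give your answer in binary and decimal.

Mask = 1 << 2 = 0100
Bit 2 of A is 0, so OR-ing with the mask flips it to 1.
  0001
| 0100
------
  0101

Answer: 0101 (5)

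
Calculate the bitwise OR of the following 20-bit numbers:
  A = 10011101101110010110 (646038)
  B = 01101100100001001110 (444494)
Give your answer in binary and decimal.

Apply | to each column (1 where either bit is 1):
  10011101101110010110
| 01101100100001001110
----------------------
  11111101101111011110

Answer: 11111101101111011110 (1039326)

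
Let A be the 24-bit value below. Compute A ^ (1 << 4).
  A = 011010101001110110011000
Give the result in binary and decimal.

Mask = 1 << 4 = 000000000000000000010000
Bit 4 of A is 1; XOR with the mask flips it to 0.
  011010101001110110011000
^ 000000000000000000010000
--------------------------
  011010101001110110001000

Answer: 011010101001110110001000 (6987144)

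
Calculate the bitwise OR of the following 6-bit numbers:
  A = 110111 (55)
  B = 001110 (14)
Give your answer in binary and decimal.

Apply | to each column (1 where either bit is 1):
  110111
| 001110
--------
  111111

Answer: 111111 (63)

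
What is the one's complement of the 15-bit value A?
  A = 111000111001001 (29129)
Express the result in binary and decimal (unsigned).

Flip each bit (0->1, 1->0):
  111000111001001
  000111000110110

Answer: 000111000110110 (3638)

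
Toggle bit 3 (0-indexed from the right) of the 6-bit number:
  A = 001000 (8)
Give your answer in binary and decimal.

Mask = 1 << 3 = 001000
Bit 3 of A is 1; XOR with the mask flips it to 0.
  001000
^ 001000
--------
  000000

Answer: 000000 (0)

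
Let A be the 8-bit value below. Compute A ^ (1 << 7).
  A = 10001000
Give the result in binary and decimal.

Mask = 1 << 7 = 10000000
Bit 7 of A is 1; XOR with the mask flips it to 0.
  10001000
^ 10000000
----------
  00001000

Answer: 00001000 (8)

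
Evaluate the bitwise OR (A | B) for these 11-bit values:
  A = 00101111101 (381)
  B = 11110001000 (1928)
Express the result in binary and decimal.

Apply | to each column (1 where either bit is 1):
  00101111101
| 11110001000
-------------
  11111111101

Answer: 11111111101 (2045)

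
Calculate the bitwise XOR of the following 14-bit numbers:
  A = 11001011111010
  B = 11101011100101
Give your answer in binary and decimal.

Apply ^ to each column (1 where bits differ):
  11001011111010
^ 11101011100101
----------------
  00100000011111

Answer: 00100000011111 (2079)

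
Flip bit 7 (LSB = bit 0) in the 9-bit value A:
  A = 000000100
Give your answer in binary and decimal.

Mask = 1 << 7 = 010000000
Bit 7 of A is 0; XOR with the mask flips it to 1.
  000000100
^ 010000000
-----------
  010000100

Answer: 010000100 (132)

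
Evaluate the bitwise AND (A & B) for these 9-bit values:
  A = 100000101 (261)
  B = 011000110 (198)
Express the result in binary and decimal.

Apply & to each column (1 only where both bits are 1):
  100000101
& 011000110
-----------
  000000100

Answer: 000000100 (4)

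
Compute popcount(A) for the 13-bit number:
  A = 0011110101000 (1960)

0011110101000
1-bits at positions (from bit 0 = LSB): 3, 5, 7, 8, 9, 10
Count = 6

Answer: 6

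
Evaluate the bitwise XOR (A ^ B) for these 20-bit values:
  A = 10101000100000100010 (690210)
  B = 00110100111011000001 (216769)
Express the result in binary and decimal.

Apply ^ to each column (1 where bits differ):
  10101000100000100010
^ 00110100111011000001
----------------------
  10011100011011100011

Answer: 10011100011011100011 (640739)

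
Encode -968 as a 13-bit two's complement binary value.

1. Binary of +968:  0001111001000
2. Invert bits:     1110000110111
3. Add 1:           1110000111000

Answer: 1110000111000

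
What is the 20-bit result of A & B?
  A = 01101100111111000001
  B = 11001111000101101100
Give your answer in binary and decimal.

Apply & to each column (1 only where both bits are 1):
  01101100111111000001
& 11001111000101101100
----------------------
  01001100000101000000

Answer: 01001100000101000000 (311616)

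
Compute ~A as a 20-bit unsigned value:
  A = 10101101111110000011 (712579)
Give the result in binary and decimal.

Flip each bit (0->1, 1->0):
  10101101111110000011
  01010010000001111100

Answer: 01010010000001111100 (335996)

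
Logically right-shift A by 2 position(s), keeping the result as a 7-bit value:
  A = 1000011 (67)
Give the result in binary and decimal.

Logical shift right by 2: drop the bottom 2 bit(s), prepend 2 zero(s) on the left.
  1000011  ->  keep [10000], discard [11], prepend 00
= 0010000

Answer: 0010000 (16)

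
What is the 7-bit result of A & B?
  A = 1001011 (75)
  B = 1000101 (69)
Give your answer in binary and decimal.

Apply & to each column (1 only where both bits are 1):
  1001011
& 1000101
---------
  1000001

Answer: 1000001 (65)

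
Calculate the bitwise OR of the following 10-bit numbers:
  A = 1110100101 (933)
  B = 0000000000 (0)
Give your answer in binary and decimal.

Apply | to each column (1 where either bit is 1):
  1110100101
| 0000000000
------------
  1110100101

Answer: 1110100101 (933)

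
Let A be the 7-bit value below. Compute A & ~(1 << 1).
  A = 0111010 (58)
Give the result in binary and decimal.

Mask = ~(1 << 1) = 1111101
Bit 1 of A is 1, so AND-ing with the mask clears it to 0.
  0111010
& 1111101
---------
  0111000

Answer: 0111000 (56)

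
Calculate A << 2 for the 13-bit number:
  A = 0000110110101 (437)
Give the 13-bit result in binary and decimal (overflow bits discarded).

Shift left by 2: drop the top 2 bit(s), append 2 zero(s) on the right.
  0000110110101  ->  discard [00], keep [00110110101], append 00
= 0011011010100

Answer: 0011011010100 (1748)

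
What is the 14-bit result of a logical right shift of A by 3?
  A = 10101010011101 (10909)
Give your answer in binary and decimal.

Logical shift right by 3: drop the bottom 3 bit(s), prepend 3 zero(s) on the left.
  10101010011101  ->  keep [10101010011], discard [101], prepend 000
= 00010101010011

Answer: 00010101010011 (1363)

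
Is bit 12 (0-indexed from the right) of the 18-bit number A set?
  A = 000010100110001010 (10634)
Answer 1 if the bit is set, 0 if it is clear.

Bit 12 is the 13th from the right.
  000010100110001010
       ^
That bit is 0.

Answer: 0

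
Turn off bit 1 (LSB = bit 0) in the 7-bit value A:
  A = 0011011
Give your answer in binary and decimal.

Mask = ~(1 << 1) = 1111101
Bit 1 of A is 1, so AND-ing with the mask clears it to 0.
  0011011
& 1111101
---------
  0011001

Answer: 0011001 (25)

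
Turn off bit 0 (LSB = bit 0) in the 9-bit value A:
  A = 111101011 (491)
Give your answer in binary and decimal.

Mask = ~(1 << 0) = 111111110
Bit 0 of A is 1, so AND-ing with the mask clears it to 0.
  111101011
& 111111110
-----------
  111101010

Answer: 111101010 (490)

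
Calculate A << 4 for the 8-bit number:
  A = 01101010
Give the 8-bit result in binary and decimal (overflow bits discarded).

Shift left by 4: drop the top 4 bit(s), append 4 zero(s) on the right.
  01101010  ->  discard [0110], keep [1010], append 0000
= 10100000

Answer: 10100000 (160)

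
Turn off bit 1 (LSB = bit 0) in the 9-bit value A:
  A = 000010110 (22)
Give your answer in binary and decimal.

Mask = ~(1 << 1) = 111111101
Bit 1 of A is 1, so AND-ing with the mask clears it to 0.
  000010110
& 111111101
-----------
  000010100

Answer: 000010100 (20)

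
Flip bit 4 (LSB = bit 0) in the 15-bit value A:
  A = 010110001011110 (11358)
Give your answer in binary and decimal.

Mask = 1 << 4 = 000000000010000
Bit 4 of A is 1; XOR with the mask flips it to 0.
  010110001011110
^ 000000000010000
-----------------
  010110001001110

Answer: 010110001001110 (11342)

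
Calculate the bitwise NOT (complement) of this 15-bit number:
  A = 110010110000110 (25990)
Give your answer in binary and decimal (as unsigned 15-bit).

Flip each bit (0->1, 1->0):
  110010110000110
  001101001111001

Answer: 001101001111001 (6777)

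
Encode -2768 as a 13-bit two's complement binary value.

1. Binary of +2768:  0101011010000
2. Invert bits:     1010100101111
3. Add 1:           1010100110000

Answer: 1010100110000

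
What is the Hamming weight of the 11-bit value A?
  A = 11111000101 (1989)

11111000101
1-bits at positions (from bit 0 = LSB): 0, 2, 6, 7, 8, 9, 10
Count = 7

Answer: 7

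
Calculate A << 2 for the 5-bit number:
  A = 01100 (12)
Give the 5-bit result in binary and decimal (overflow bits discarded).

Shift left by 2: drop the top 2 bit(s), append 2 zero(s) on the right.
  01100  ->  discard [01], keep [100], append 00
= 10000

Answer: 10000 (16)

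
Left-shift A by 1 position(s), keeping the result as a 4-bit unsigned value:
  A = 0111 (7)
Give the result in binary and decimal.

Shift left by 1: drop the top 1 bit(s), append 1 zero(s) on the right.
  0111  ->  discard [0], keep [111], append 0
= 1110

Answer: 1110 (14)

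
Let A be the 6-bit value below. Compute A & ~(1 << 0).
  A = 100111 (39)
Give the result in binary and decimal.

Mask = ~(1 << 0) = 111110
Bit 0 of A is 1, so AND-ing with the mask clears it to 0.
  100111
& 111110
--------
  100110

Answer: 100110 (38)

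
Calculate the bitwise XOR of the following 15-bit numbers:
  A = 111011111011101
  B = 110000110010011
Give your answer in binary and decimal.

Apply ^ to each column (1 where bits differ):
  111011111011101
^ 110000110010011
-----------------
  001011001001110

Answer: 001011001001110 (5710)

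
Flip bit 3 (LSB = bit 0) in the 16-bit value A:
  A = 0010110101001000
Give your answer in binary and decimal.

Mask = 1 << 3 = 0000000000001000
Bit 3 of A is 1; XOR with the mask flips it to 0.
  0010110101001000
^ 0000000000001000
------------------
  0010110101000000

Answer: 0010110101000000 (11584)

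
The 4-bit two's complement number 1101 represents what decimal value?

MSB is 1, so the value is negative. Find the magnitude:
1. Invert bits:  0010
2. Add 1:        0011  = 3
3. Apply sign:   -3

Answer: -3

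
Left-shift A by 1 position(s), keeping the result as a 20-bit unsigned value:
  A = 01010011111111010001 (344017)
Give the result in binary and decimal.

Shift left by 1: drop the top 1 bit(s), append 1 zero(s) on the right.
  01010011111111010001  ->  discard [0], keep [1010011111111010001], append 0
= 10100111111110100010

Answer: 10100111111110100010 (688034)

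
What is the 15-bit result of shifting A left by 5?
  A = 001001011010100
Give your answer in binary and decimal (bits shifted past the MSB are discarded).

Shift left by 5: drop the top 5 bit(s), append 5 zero(s) on the right.
  001001011010100  ->  discard [00100], keep [1011010100], append 00000
= 101101010000000

Answer: 101101010000000 (23168)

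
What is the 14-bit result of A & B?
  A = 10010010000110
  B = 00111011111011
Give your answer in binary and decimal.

Apply & to each column (1 only where both bits are 1):
  10010010000110
& 00111011111011
----------------
  00010010000010

Answer: 00010010000010 (1154)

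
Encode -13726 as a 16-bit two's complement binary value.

1. Binary of +13726:  0011010110011110
2. Invert bits:     1100101001100001
3. Add 1:           1100101001100010

Answer: 1100101001100010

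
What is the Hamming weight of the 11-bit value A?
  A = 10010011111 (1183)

10010011111
1-bits at positions (from bit 0 = LSB): 0, 1, 2, 3, 4, 7, 10
Count = 7

Answer: 7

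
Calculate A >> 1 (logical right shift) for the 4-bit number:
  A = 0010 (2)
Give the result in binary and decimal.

Logical shift right by 1: drop the bottom 1 bit(s), prepend 1 zero(s) on the left.
  0010  ->  keep [001], discard [0], prepend 0
= 0001

Answer: 0001 (1)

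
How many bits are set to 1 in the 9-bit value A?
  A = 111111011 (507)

111111011
1-bits at positions (from bit 0 = LSB): 0, 1, 3, 4, 5, 6, 7, 8
Count = 8

Answer: 8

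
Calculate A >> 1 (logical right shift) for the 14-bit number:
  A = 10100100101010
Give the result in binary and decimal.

Logical shift right by 1: drop the bottom 1 bit(s), prepend 1 zero(s) on the left.
  10100100101010  ->  keep [1010010010101], discard [0], prepend 0
= 01010010010101

Answer: 01010010010101 (5269)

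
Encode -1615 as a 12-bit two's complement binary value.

1. Binary of +1615:  011001001111
2. Invert bits:     100110110000
3. Add 1:           100110110001

Answer: 100110110001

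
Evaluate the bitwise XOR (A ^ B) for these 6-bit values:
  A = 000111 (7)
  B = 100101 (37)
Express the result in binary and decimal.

Apply ^ to each column (1 where bits differ):
  000111
^ 100101
--------
  100010

Answer: 100010 (34)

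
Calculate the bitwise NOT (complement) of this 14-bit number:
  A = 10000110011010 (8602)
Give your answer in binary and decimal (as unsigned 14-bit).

Flip each bit (0->1, 1->0):
  10000110011010
  01111001100101

Answer: 01111001100101 (7781)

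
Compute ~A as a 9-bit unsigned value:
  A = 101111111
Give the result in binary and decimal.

Flip each bit (0->1, 1->0):
  101111111
  010000000

Answer: 010000000 (128)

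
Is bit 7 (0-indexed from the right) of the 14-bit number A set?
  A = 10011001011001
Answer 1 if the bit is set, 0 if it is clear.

Bit 7 is the 8th from the right.
  10011001011001
        ^
That bit is 0.

Answer: 0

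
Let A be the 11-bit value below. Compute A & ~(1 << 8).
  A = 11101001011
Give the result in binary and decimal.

Mask = ~(1 << 8) = 11011111111
Bit 8 of A is 1, so AND-ing with the mask clears it to 0.
  11101001011
& 11011111111
-------------
  11001001011

Answer: 11001001011 (1611)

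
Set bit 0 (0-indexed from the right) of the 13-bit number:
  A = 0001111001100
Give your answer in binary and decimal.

Mask = 1 << 0 = 0000000000001
Bit 0 of A is 0, so OR-ing with the mask flips it to 1.
  0001111001100
| 0000000000001
---------------
  0001111001101

Answer: 0001111001101 (973)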